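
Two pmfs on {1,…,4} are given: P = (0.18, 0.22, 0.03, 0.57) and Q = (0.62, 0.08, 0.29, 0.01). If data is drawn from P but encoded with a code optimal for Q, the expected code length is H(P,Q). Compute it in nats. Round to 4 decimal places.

3.3038 nats

H(P,Q) = −Σ p·ln q.
  −0.18·ln(0.62) = 0.08605
  −0.22·ln(0.08) = 0.55566
  −0.03·ln(0.29) = 0.03714
  −0.57·ln(0.01) = 2.62495
H(P,Q) = 3.3038 nats.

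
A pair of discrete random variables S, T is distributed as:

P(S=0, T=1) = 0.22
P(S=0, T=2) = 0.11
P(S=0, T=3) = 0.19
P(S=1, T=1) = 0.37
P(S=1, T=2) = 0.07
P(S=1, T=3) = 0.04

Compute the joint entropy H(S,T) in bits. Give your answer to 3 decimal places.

2.271 bits

H(S,T) = −Σ p(x,y)·log₂ p(x,y) over all 6 cells.
  cell (0,1): −0.22·log₂0.22 = 0.4806
  cell (0,2): −0.11·log₂0.11 = 0.3503
  cell (0,3): −0.19·log₂0.19 = 0.4552
  cell (1,1): −0.37·log₂0.37 = 0.5307
  cell (1,2): −0.07·log₂0.07 = 0.2686
  cell (1,3): −0.04·log₂0.04 = 0.1858
Sum = 2.271 bits.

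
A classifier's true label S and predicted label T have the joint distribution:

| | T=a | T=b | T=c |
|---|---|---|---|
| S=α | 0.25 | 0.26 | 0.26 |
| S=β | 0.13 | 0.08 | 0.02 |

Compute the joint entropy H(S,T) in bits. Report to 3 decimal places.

H(S,T) = −Σ p(x,y)·log₂ p(x,y) over all 6 cells.
  cell (α,a): −0.25·log₂0.25 = 0.5000
  cell (α,b): −0.26·log₂0.26 = 0.5053
  cell (α,c): −0.26·log₂0.26 = 0.5053
  cell (β,a): −0.13·log₂0.13 = 0.3826
  cell (β,b): −0.08·log₂0.08 = 0.2915
  cell (β,c): −0.02·log₂0.02 = 0.1129
Sum = 2.298 bits.

2.298 bits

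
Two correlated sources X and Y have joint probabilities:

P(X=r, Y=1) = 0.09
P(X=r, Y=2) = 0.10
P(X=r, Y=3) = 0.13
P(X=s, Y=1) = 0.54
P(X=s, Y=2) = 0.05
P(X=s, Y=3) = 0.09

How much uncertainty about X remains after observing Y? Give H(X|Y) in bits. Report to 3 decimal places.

Marginals: p(X) = (0.3200, 0.6800), p(Y) = (0.6300, 0.1500, 0.2200).
H(X|Y) = Σ p(Y) · H(X|Y=·).
  Y=1: p=0.6300, H(X|Y=1) = 0.5917
  Y=2: p=0.1500, H(X|Y=2) = 0.9183
  Y=3: p=0.2200, H(X|Y=3) = 0.9760
Weighted sum = 0.725 bits.

0.725 bits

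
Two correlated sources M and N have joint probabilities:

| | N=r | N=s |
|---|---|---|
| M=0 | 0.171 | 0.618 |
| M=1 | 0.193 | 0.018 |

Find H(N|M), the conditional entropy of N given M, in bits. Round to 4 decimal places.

Chain rule: H(N|M) = H(M,N) − H(M).
Marginals: p(M) = (0.7890, 0.2110), p(N) = (0.3640, 0.6360).
H(M,N) = 1.4272 bits; H(M) = 0.7434 bits.
H(N|M) = 1.4272 − 0.7434 = 0.6838 bits.

0.6838 bits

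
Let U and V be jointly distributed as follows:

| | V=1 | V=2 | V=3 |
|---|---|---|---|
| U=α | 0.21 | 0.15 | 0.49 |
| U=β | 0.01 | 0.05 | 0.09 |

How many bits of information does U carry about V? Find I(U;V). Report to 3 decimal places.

Marginals: p(U) = (0.8500, 0.1500), p(V) = (0.2200, 0.2000, 0.5800).
I(U;V) = Σ p(x,y)·log₂[p(x,y)/(p(x)p(y))].
  (α,1): 0.21·log₂(1.1230) = 0.0351
  (α,2): 0.15·log₂(0.8824) = -0.0271
  (α,3): 0.49·log₂(0.9939) = -0.0043
  (β,1): 0.01·log₂(0.3030) = -0.0172
  (β,2): 0.05·log₂(1.6667) = 0.0368
  (β,3): 0.09·log₂(1.0345) = 0.0044
Sum = 0.028 bits.

0.028 bits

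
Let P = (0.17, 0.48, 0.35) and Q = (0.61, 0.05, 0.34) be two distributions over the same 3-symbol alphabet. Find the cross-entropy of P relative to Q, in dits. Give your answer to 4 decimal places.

H(P,Q) = −Σ p·log₁₀ q.
  −0.17·log₁₀(0.61) = 0.03649
  −0.48·log₁₀(0.05) = 0.62449
  −0.35·log₁₀(0.34) = 0.16398
H(P,Q) = 0.8250 dits.

0.8250 dits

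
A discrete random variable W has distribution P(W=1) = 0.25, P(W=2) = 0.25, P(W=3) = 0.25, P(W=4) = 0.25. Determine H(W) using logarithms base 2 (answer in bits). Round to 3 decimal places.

H(W) = −Σ p·log₂ p.
  −(0.25)·log₂(0.25) = 0.5000
  −(0.25)·log₂(0.25) = 0.5000
  −(0.25)·log₂(0.25) = 0.5000
  −(0.25)·log₂(0.25) = 0.5000
Sum: 0.5000 + 0.5000 + 0.5000 + 0.5000 = 2.000 bits.

2.000 bits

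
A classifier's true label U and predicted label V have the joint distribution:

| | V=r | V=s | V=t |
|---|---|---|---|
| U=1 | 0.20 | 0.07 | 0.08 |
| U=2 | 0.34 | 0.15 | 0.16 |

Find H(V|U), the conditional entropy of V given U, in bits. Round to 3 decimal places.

1.453 bits

Marginals: p(U) = (0.3500, 0.6500), p(V) = (0.5400, 0.2200, 0.2400).
H(V|U) = Σ p(U) · H(V|U=·).
  U=1: p=0.3500, H(V|U=1) = 1.4124
  U=2: p=0.6500, H(V|U=2) = 1.4750
Weighted sum = 1.453 bits.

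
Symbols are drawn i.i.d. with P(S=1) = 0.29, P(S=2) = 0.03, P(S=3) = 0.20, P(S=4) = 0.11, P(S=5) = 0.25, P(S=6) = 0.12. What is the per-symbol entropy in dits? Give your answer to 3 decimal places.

0.708 dits

H(S) = −Σ p·log₁₀ p.
  −(0.29)·log₁₀(0.29) = 0.1559
  −(0.03)·log₁₀(0.03) = 0.0457
  −(0.20)·log₁₀(0.20) = 0.1398
  −(0.11)·log₁₀(0.11) = 0.1054
  −(0.25)·log₁₀(0.25) = 0.1505
  −(0.12)·log₁₀(0.12) = 0.1105
Sum: 0.1559 + 0.0457 + 0.1398 + 0.1054 + 0.1505 + 0.1105 = 0.708 dits.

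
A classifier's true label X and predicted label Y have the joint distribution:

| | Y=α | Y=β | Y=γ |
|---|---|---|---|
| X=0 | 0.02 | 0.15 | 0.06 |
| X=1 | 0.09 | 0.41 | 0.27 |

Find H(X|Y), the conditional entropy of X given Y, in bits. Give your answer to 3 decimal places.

Chain rule: H(X|Y) = H(X,Y) − H(Y).
Marginals: p(X) = (0.2300, 0.7700), p(Y) = (0.1100, 0.5600, 0.3300).
H(X,Y) = 2.1170 bits; H(Y) = 1.3465 bits.
H(X|Y) = 2.1170 − 1.3465 = 0.770 bits.

0.770 bits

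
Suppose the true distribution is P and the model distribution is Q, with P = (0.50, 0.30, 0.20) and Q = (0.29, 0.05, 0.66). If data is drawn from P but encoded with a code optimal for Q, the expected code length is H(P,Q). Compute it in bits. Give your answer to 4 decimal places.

H(P,Q) = −Σ p·log₂ q.
  −0.50·log₂(0.29) = 0.89294
  −0.30·log₂(0.05) = 1.29658
  −0.20·log₂(0.66) = 0.11989
H(P,Q) = 2.3094 bits.

2.3094 bits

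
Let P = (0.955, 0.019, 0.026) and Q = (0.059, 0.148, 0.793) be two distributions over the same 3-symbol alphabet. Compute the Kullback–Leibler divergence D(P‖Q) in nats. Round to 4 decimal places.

2.5310 nats

D(P‖Q) = Σ p·ln(p/q).
  0.955·ln(0.955/0.059) = 2.65889
  0.019·ln(0.019/0.148) = -0.03900
  0.026·ln(0.026/0.793) = -0.08886
D(P‖Q) = 2.5310 nats.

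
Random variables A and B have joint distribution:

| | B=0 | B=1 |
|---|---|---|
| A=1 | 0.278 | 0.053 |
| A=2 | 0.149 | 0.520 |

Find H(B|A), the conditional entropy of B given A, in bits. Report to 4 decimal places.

Marginals: p(A) = (0.3310, 0.6690), p(B) = (0.4270, 0.5730).
H(B|A) = Σ p(A) · H(B|A=·).
  A=1: p=0.3310, H(B|A=1) = 0.6346
  A=2: p=0.6690, H(B|A=2) = 0.7651
Weighted sum = 0.7219 bits.

0.7219 bits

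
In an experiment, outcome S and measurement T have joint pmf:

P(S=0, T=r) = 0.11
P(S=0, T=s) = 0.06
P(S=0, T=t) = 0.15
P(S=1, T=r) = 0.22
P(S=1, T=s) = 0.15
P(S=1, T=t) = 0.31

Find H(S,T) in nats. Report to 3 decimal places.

1.677 nats

H(S,T) = −Σ p(x,y)·ln p(x,y) over all 6 cells.
  cell (0,r): −0.11·ln0.11 = 0.2428
  cell (0,s): −0.06·ln0.06 = 0.1688
  cell (0,t): −0.15·ln0.15 = 0.2846
  cell (1,r): −0.22·ln0.22 = 0.3331
  cell (1,s): −0.15·ln0.15 = 0.2846
  cell (1,t): −0.31·ln0.31 = 0.3631
Sum = 1.677 nats.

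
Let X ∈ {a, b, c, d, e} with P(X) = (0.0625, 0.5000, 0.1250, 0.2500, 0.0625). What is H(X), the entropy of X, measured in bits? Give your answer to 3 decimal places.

H(X) = −Σ p·log₂ p.
  −(0.0625)·log₂(0.0625) = 0.2500
  −(0.5000)·log₂(0.5000) = 0.5000
  −(0.1250)·log₂(0.1250) = 0.3750
  −(0.2500)·log₂(0.2500) = 0.5000
  −(0.0625)·log₂(0.0625) = 0.2500
Sum: 0.2500 + 0.5000 + 0.3750 + 0.5000 + 0.2500 = 1.875 bits.

1.875 bits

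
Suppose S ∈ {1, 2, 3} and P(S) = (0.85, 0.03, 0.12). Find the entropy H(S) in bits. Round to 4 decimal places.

0.7181 bits

H(S) = −Σ p·log₂ p.
  −(0.85)·log₂(0.85) = 0.19930
  −(0.03)·log₂(0.03) = 0.15177
  −(0.12)·log₂(0.12) = 0.36707
Sum: 0.19930 + 0.15177 + 0.36707 = 0.7181 bits.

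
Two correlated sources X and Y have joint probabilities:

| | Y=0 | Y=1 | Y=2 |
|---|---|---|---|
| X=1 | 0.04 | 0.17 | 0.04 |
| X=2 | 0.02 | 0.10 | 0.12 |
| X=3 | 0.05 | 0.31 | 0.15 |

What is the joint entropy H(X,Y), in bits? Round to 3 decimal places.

2.769 bits

H(X,Y) = −Σ p(x,y)·log₂ p(x,y) over all 9 cells.
  cell (1,0): −0.04·log₂0.04 = 0.1858
  cell (1,1): −0.17·log₂0.17 = 0.4346
  cell (1,2): −0.04·log₂0.04 = 0.1858
  cell (2,0): −0.02·log₂0.02 = 0.1129
  cell (2,1): −0.10·log₂0.10 = 0.3322
  cell (2,2): −0.12·log₂0.12 = 0.3671
  cell (3,0): −0.05·log₂0.05 = 0.2161
  cell (3,1): −0.31·log₂0.31 = 0.5238
  cell (3,2): −0.15·log₂0.15 = 0.4105
Sum = 2.769 bits.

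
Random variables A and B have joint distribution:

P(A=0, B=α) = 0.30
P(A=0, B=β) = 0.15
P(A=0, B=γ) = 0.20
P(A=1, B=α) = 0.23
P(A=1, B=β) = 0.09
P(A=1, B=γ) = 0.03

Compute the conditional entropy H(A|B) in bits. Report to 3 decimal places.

Marginals: p(A) = (0.6500, 0.3500), p(B) = (0.5300, 0.2400, 0.2300).
H(A|B) = Σ p(B) · H(A|B=·).
  B=α: p=0.5300, H(A|B=α) = 0.9874
  B=β: p=0.2400, H(A|B=β) = 0.9544
  B=γ: p=0.2300, H(A|B=γ) = 0.5586
Weighted sum = 0.881 bits.

0.881 bits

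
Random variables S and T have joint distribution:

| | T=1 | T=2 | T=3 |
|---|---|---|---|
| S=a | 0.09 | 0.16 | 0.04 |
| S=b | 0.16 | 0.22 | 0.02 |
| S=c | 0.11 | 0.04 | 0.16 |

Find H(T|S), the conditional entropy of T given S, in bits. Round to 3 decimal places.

1.326 bits

Chain rule: H(T|S) = H(S,T) − H(S).
Marginals: p(S) = (0.2900, 0.4000, 0.3100), p(T) = (0.3600, 0.4200, 0.2200).
H(S,T) = 2.8970 bits; H(S) = 1.5705 bits.
H(T|S) = 2.8970 − 1.5705 = 1.326 bits.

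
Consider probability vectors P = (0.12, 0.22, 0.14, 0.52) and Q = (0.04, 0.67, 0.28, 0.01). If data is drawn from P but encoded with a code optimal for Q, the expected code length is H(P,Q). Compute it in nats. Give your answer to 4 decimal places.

3.0473 nats

H(P,Q) = −Σ p·ln q.
  −0.12·ln(0.04) = 0.38627
  −0.22·ln(0.67) = 0.08811
  −0.14·ln(0.28) = 0.17822
  −0.52·ln(0.01) = 2.39469
H(P,Q) = 3.0473 nats.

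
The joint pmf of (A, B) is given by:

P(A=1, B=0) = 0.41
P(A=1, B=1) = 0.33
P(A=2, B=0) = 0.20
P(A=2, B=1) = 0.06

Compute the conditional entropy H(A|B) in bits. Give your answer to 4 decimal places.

0.7983 bits

Chain rule: H(A|B) = H(A,B) − H(B).
Marginals: p(A) = (0.7400, 0.2600), p(B) = (0.6100, 0.3900).
H(A,B) = 1.7631 bits; H(B) = 0.9648 bits.
H(A|B) = 1.7631 − 0.9648 = 0.7983 bits.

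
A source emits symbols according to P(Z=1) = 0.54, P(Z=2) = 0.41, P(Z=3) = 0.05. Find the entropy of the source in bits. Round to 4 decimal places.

1.2235 bits

H(Z) = −Σ p·log₂ p.
  −(0.54)·log₂(0.54) = 0.48004
  −(0.41)·log₂(0.41) = 0.52738
  −(0.05)·log₂(0.05) = 0.21610
Sum: 0.48004 + 0.52738 + 0.21610 = 1.2235 bits.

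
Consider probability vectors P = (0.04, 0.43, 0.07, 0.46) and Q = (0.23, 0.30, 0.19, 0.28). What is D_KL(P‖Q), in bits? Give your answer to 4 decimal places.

D(P‖Q) = Σ p·log₂(p/q).
  0.04·log₂(0.04/0.23) = -0.10094
  0.43·log₂(0.43/0.30) = 0.22333
  0.07·log₂(0.07/0.19) = -0.10084
  0.46·log₂(0.46/0.28) = 0.32946
D(P‖Q) = 0.3510 bits.

0.3510 bits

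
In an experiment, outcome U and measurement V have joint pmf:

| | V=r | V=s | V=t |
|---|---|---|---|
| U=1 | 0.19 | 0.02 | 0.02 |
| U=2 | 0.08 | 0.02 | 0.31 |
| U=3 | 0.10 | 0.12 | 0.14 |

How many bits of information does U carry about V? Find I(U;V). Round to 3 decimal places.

Marginals: p(U) = (0.2300, 0.4100, 0.3600), p(V) = (0.3700, 0.1600, 0.4700).
I(U;V) = H(U) + H(V) − H(U,V).
H(U) = 1.5457, H(V) = 1.4657, H(U,V) = 2.7055.
I(U;V) = 1.5457 + 1.4657 − 2.7055 = 0.306 bits.

0.306 bits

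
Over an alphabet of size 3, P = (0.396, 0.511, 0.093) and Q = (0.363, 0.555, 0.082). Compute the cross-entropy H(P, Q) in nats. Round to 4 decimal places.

0.9348 nats

H(P,Q) = −Σ p·ln q.
  −0.396·ln(0.363) = 0.40129
  −0.511·ln(0.555) = 0.30087
  −0.093·ln(0.082) = 0.23260
H(P,Q) = 0.9348 nats.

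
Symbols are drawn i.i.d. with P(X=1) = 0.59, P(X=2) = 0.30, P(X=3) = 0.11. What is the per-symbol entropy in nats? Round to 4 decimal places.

H(X) = −Σ p·ln p.
  −(0.59)·ln(0.59) = 0.31130
  −(0.30)·ln(0.30) = 0.36119
  −(0.11)·ln(0.11) = 0.24280
Sum: 0.31130 + 0.36119 + 0.24280 = 0.9153 nats.

0.9153 nats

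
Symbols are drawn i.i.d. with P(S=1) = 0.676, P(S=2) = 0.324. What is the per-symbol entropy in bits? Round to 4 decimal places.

H(S) = −Σ p·log₂ p.
  −(0.676)·log₂(0.676) = 0.38188
  −(0.324)·log₂(0.324) = 0.52680
Sum: 0.38188 + 0.52680 = 0.9087 bits.

0.9087 bits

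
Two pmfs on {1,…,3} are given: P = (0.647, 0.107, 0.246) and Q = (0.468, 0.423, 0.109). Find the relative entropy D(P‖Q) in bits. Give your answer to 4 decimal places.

0.3790 bits

D(P‖Q) = Σ p·log₂(p/q).
  0.647·log₂(0.647/0.468) = 0.30232
  0.107·log₂(0.107/0.423) = -0.21219
  0.246·log₂(0.246/0.109) = 0.28889
D(P‖Q) = 0.3790 bits.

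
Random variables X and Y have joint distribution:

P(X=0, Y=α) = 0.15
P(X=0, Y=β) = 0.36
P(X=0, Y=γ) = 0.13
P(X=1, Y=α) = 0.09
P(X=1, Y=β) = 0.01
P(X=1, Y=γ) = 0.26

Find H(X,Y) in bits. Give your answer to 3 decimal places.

H(X,Y) = −Σ p(x,y)·log₂ p(x,y) over all 6 cells.
  cell (0,α): −0.15·log₂0.15 = 0.4105
  cell (0,β): −0.36·log₂0.36 = 0.5306
  cell (0,γ): −0.13·log₂0.13 = 0.3826
  cell (1,α): −0.09·log₂0.09 = 0.3127
  cell (1,β): −0.01·log₂0.01 = 0.0664
  cell (1,γ): −0.26·log₂0.26 = 0.5053
Sum = 2.208 bits.

2.208 bits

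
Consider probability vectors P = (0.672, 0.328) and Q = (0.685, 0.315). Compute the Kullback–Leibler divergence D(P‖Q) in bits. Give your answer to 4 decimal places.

D(P‖Q) = Σ p·log₂(p/q).
  0.672·log₂(0.672/0.685) = -0.01858
  0.328·log₂(0.328/0.315) = 0.01914
D(P‖Q) = 0.0006 bits.

0.0006 bits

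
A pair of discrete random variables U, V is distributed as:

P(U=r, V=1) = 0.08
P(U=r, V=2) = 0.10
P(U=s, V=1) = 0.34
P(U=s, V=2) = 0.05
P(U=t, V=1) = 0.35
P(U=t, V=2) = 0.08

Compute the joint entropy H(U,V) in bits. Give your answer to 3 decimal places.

2.191 bits

H(U,V) = −Σ p(x,y)·log₂ p(x,y) over all 6 cells.
  cell (r,1): −0.08·log₂0.08 = 0.2915
  cell (r,2): −0.10·log₂0.10 = 0.3322
  cell (s,1): −0.34·log₂0.34 = 0.5292
  cell (s,2): −0.05·log₂0.05 = 0.2161
  cell (t,1): −0.35·log₂0.35 = 0.5301
  cell (t,2): −0.08·log₂0.08 = 0.2915
Sum = 2.191 bits.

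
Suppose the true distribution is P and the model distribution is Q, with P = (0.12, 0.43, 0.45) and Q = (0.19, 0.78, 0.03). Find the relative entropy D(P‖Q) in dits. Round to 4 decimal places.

0.3941 dits

D(P‖Q) = Σ p·log₁₀(p/q).
  0.12·log₁₀(0.12/0.19) = -0.02395
  0.43·log₁₀(0.43/0.78) = -0.11121
  0.45·log₁₀(0.45/0.03) = 0.52924
D(P‖Q) = 0.3941 dits.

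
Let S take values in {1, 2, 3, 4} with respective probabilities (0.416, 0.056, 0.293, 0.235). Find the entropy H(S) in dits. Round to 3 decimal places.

H(S) = −Σ p·log₁₀ p.
  −(0.416)·log₁₀(0.416) = 0.1585
  −(0.056)·log₁₀(0.056) = 0.0701
  −(0.293)·log₁₀(0.293) = 0.1562
  −(0.235)·log₁₀(0.235) = 0.1478
Sum: 0.1585 + 0.0701 + 0.1562 + 0.1478 = 0.533 dits.

0.533 dits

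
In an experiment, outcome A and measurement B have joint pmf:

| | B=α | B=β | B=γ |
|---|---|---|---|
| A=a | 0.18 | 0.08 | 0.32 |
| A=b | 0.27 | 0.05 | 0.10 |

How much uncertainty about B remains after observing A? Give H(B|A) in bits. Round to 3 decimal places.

1.340 bits

Marginals: p(A) = (0.5800, 0.4200), p(B) = (0.4500, 0.1300, 0.4200).
H(B|A) = Σ p(A) · H(B|A=·).
  A=a: p=0.5800, H(B|A=a) = 1.3915
  A=b: p=0.4200, H(B|A=b) = 1.2682
Weighted sum = 1.340 bits.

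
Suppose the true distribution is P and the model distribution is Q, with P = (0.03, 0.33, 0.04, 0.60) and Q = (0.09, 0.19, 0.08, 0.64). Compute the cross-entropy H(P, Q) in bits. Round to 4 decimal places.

1.4269 bits

H(P,Q) = −Σ p·log₂ q.
  −0.03·log₂(0.09) = 0.10422
  −0.33·log₂(0.19) = 0.79066
  −0.04·log₂(0.08) = 0.14575
  −0.60·log₂(0.64) = 0.38631
H(P,Q) = 1.4269 bits.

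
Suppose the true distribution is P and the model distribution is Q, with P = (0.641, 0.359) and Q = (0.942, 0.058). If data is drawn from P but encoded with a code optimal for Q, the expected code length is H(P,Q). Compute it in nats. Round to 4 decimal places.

H(P,Q) = −Σ p·ln q.
  −0.641·ln(0.942) = 0.03830
  −0.359·ln(0.058) = 1.02219
H(P,Q) = 1.0605 nats.

1.0605 nats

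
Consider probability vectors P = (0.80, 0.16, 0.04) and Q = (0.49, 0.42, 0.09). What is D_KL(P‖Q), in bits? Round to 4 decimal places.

0.2962 bits

D(P‖Q) = Σ p·log₂(p/q).
  0.80·log₂(0.80/0.49) = 0.56577
  0.16·log₂(0.16/0.42) = -0.22277
  0.04·log₂(0.04/0.09) = -0.04680
D(P‖Q) = 0.2962 bits.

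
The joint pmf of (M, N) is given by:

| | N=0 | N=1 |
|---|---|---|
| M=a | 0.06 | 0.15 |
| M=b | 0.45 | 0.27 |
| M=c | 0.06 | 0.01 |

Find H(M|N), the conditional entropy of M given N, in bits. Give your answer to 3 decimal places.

1.007 bits

Marginals: p(M) = (0.2100, 0.7200, 0.0700), p(N) = (0.5700, 0.4300).
H(M|N) = Σ p(N) · H(M|N=·).
  N=0: p=0.5700, H(M|N=0) = 0.9530
  N=1: p=0.4300, H(M|N=1) = 1.0778
Weighted sum = 1.007 bits.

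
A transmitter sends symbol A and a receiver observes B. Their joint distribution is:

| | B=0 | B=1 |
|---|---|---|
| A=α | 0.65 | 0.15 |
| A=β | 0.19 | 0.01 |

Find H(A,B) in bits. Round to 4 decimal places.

H(A,B) = −Σ p(x,y)·log₂ p(x,y) over all 4 cells.
  cell (α,0): −0.65·log₂0.65 = 0.40397
  cell (α,1): −0.15·log₂0.15 = 0.41054
  cell (β,0): −0.19·log₂0.19 = 0.45523
  cell (β,1): −0.01·log₂0.01 = 0.06644
Sum = 1.3362 bits.

1.3362 bits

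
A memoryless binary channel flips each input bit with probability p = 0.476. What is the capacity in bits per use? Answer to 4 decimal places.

0.0017 bits

Binary symmetric channel: C = 1 − h₂(ε) where h₂ is the binary entropy function.
h₂(0.476) = −0.476·log₂0.476 − 0.524·log₂0.524 = 0.9983.
C = 1 − 0.9983 = 0.0017 bits per channel use.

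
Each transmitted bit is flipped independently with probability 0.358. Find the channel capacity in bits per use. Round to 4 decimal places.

Binary symmetric channel: C = 1 − h₂(ε) where h₂ is the binary entropy function.
h₂(0.358) = −0.358·log₂0.358 − 0.642·log₂0.642 = 0.9410.
C = 1 − 0.9410 = 0.0590 bits per channel use.

0.0590 bits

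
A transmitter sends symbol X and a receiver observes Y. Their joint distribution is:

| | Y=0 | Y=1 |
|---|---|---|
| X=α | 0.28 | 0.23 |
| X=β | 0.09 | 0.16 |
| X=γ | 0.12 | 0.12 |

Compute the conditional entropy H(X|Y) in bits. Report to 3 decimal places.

Marginals: p(X) = (0.5100, 0.2500, 0.2400), p(Y) = (0.4900, 0.5100).
H(X|Y) = Σ p(Y) · H(X|Y=·).
  Y=0: p=0.4900, H(X|Y=0) = 1.4075
  Y=1: p=0.5100, H(X|Y=1) = 1.5340
Weighted sum = 1.472 bits.

1.472 bits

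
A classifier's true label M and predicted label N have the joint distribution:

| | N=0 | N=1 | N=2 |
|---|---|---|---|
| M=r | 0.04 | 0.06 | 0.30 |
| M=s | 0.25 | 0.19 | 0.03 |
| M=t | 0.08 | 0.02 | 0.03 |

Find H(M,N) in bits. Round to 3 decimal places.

2.614 bits

H(M,N) = −Σ p(x,y)·log₂ p(x,y) over all 9 cells.
  cell (r,0): −0.04·log₂0.04 = 0.1858
  cell (r,1): −0.06·log₂0.06 = 0.2435
  cell (r,2): −0.30·log₂0.30 = 0.5211
  cell (s,0): −0.25·log₂0.25 = 0.5000
  cell (s,1): −0.19·log₂0.19 = 0.4552
  cell (s,2): −0.03·log₂0.03 = 0.1518
  cell (t,0): −0.08·log₂0.08 = 0.2915
  cell (t,1): −0.02·log₂0.02 = 0.1129
  cell (t,2): −0.03·log₂0.03 = 0.1518
Sum = 2.614 bits.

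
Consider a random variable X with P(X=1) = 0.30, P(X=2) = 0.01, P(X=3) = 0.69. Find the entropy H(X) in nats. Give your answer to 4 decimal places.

0.6633 nats

H(X) = −Σ p·ln p.
  −(0.30)·ln(0.30) = 0.36119
  −(0.01)·ln(0.01) = 0.04605
  −(0.69)·ln(0.69) = 0.25603
Sum: 0.36119 + 0.04605 + 0.25603 = 0.6633 nats.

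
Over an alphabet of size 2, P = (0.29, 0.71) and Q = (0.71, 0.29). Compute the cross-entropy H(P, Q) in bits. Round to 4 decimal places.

H(P,Q) = −Σ p·log₂ q.
  −0.29·log₂(0.71) = 0.14329
  −0.71·log₂(0.29) = 1.26797
H(P,Q) = 1.4113 bits.

1.4113 bits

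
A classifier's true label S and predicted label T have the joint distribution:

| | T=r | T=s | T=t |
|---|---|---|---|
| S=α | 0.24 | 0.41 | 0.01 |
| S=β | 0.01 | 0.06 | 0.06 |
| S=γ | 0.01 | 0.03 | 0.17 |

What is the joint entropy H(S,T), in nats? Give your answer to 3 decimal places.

1.590 nats

H(S,T) = −Σ p(x,y)·ln p(x,y) over all 9 cells.
  cell (α,r): −0.24·ln0.24 = 0.3425
  cell (α,s): −0.41·ln0.41 = 0.3656
  cell (α,t): −0.01·ln0.01 = 0.0461
  cell (β,r): −0.01·ln0.01 = 0.0461
  cell (β,s): −0.06·ln0.06 = 0.1688
  cell (β,t): −0.06·ln0.06 = 0.1688
  cell (γ,r): −0.01·ln0.01 = 0.0461
  cell (γ,s): −0.03·ln0.03 = 0.1052
  cell (γ,t): −0.17·ln0.17 = 0.3012
Sum = 1.590 nats.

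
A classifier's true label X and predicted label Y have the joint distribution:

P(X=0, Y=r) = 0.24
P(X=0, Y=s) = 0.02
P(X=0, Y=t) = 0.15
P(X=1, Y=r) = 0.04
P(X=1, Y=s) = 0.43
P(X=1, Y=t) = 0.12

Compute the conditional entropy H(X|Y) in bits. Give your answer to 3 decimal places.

0.551 bits

Marginals: p(X) = (0.4100, 0.5900), p(Y) = (0.2800, 0.4500, 0.2700).
H(X|Y) = Σ p(Y) · H(X|Y=·).
  Y=r: p=0.2800, H(X|Y=r) = 0.5917
  Y=s: p=0.4500, H(X|Y=s) = 0.2623
  Y=t: p=0.2700, H(X|Y=t) = 0.9911
Weighted sum = 0.551 bits.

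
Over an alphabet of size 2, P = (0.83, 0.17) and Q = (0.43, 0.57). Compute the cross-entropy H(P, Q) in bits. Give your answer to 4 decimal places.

H(P,Q) = −Σ p·log₂ q.
  −0.83·log₂(0.43) = 1.01060
  −0.17·log₂(0.57) = 0.13786
H(P,Q) = 1.1485 bits.

1.1485 bits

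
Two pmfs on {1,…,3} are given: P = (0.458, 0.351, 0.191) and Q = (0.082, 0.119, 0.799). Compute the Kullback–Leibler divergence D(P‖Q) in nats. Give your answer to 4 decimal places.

0.8942 nats

D(P‖Q) = Σ p·ln(p/q).
  0.458·ln(0.458/0.082) = 0.78783
  0.351·ln(0.351/0.119) = 0.37966
  0.191·ln(0.191/0.799) = -0.27334
D(P‖Q) = 0.8942 nats.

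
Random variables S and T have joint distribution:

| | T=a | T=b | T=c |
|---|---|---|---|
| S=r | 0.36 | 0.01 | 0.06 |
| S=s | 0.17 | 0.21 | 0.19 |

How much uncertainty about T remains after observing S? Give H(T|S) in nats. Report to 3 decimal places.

Chain rule: H(T|S) = H(S,T) − H(S).
Marginals: p(S) = (0.4300, 0.5700), p(T) = (0.5300, 0.2200, 0.2500).
H(S,T) = 1.5272 nats; H(S) = 0.6833 nats.
H(T|S) = 1.5272 − 0.6833 = 0.844 nats.

0.844 nats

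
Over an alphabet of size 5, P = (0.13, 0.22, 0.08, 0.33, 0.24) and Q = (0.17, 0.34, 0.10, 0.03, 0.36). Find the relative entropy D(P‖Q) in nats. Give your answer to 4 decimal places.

D(P‖Q) = Σ p·ln(p/q).
  0.13·ln(0.13/0.17) = -0.03487
  0.22·ln(0.22/0.34) = -0.09577
  0.08·ln(0.08/0.10) = -0.01785
  0.33·ln(0.33/0.03) = 0.79131
  0.24·ln(0.24/0.36) = -0.09731
D(P‖Q) = 0.5455 nats.

0.5455 nats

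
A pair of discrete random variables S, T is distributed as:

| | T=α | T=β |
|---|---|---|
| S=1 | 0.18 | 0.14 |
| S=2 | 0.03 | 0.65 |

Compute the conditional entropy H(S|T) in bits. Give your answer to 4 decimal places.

Chain rule: H(S|T) = H(S,T) − H(T).
Marginals: p(S) = (0.3200, 0.6800), p(T) = (0.2100, 0.7900).
H(S,T) = 1.3982 bits; H(T) = 0.7415 bits.
H(S|T) = 1.3982 − 0.7415 = 0.6567 bits.

0.6567 bits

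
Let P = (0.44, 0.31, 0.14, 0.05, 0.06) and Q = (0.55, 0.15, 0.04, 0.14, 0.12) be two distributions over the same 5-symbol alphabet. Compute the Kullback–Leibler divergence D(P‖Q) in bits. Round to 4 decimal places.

0.3018 bits

D(P‖Q) = Σ p·log₂(p/q).
  0.44·log₂(0.44/0.55) = -0.14165
  0.31·log₂(0.31/0.15) = 0.32466
  0.14·log₂(0.14/0.04) = 0.25303
  0.05·log₂(0.05/0.14) = -0.07427
  0.06·log₂(0.06/0.12) = -0.06000
D(P‖Q) = 0.3018 bits.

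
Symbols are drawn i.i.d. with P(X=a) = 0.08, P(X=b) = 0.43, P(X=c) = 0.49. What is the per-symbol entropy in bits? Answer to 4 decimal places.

H(X) = −Σ p·log₂ p.
  −(0.08)·log₂(0.08) = 0.29151
  −(0.43)·log₂(0.43) = 0.52356
  −(0.49)·log₂(0.49) = 0.50428
Sum: 0.29151 + 0.52356 + 0.50428 = 1.3194 bits.

1.3194 bits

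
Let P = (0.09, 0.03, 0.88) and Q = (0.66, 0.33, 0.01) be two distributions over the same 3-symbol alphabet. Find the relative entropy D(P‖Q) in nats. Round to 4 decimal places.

3.6888 nats

D(P‖Q) = Σ p·ln(p/q).
  0.09·ln(0.09/0.66) = -0.17932
  0.03·ln(0.03/0.33) = -0.07194
  0.88·ln(0.88/0.01) = 3.94006
D(P‖Q) = 3.6888 nats.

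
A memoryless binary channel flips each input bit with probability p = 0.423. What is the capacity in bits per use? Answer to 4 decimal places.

Binary symmetric channel: C = 1 − h₂(ε) where h₂ is the binary entropy function.
h₂(0.423) = −0.423·log₂0.423 − 0.577·log₂0.577 = 0.9828.
C = 1 − 0.9828 = 0.0172 bits per channel use.

0.0172 bits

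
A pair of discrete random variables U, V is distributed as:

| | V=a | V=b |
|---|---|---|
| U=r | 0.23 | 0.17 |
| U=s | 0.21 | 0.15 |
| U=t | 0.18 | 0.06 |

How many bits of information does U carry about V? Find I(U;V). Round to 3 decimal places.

0.017 bits

Marginals: p(U) = (0.4000, 0.3600, 0.2400), p(V) = (0.6200, 0.3800).
I(U;V) = Σ p(x,y)·log₂[p(x,y)/(p(x)p(y))].
  (r,a): 0.23·log₂(0.9274) = -0.0250
  (r,b): 0.17·log₂(1.1184) = 0.0274
  (s,a): 0.21·log₂(0.9409) = -0.0185
  (s,b): 0.15·log₂(1.0965) = 0.0199
  (t,a): 0.18·log₂(1.2097) = 0.0494
  (t,b): 0.06·log₂(0.6579) = -0.0362
Sum = 0.017 bits.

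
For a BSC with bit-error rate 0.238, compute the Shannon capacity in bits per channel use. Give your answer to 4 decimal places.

0.2083 bits

Binary symmetric channel: C = 1 − h₂(ε) where h₂ is the binary entropy function.
h₂(0.238) = −0.238·log₂0.238 − 0.762·log₂0.762 = 0.7917.
C = 1 − 0.7917 = 0.2083 bits per channel use.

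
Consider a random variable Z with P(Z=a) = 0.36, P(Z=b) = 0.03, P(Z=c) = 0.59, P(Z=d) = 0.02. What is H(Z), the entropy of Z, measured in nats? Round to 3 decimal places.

0.863 nats

H(Z) = −Σ p·ln p.
  −(0.36)·ln(0.36) = 0.3678
  −(0.03)·ln(0.03) = 0.1052
  −(0.59)·ln(0.59) = 0.3113
  −(0.02)·ln(0.02) = 0.0782
Sum: 0.3678 + 0.1052 + 0.3113 + 0.0782 = 0.863 nats.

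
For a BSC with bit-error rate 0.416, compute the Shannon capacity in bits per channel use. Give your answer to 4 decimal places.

0.0205 bits

Binary symmetric channel: C = 1 − h₂(ε) where h₂ is the binary entropy function.
h₂(0.416) = −0.416·log₂0.416 − 0.584·log₂0.584 = 0.9795.
C = 1 − 0.9795 = 0.0205 bits per channel use.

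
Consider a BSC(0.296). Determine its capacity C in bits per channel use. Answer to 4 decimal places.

0.1237 bits

Binary symmetric channel: C = 1 − h₂(ε) where h₂ is the binary entropy function.
h₂(0.296) = −0.296·log₂0.296 − 0.704·log₂0.704 = 0.8763.
C = 1 − 0.8763 = 0.1237 bits per channel use.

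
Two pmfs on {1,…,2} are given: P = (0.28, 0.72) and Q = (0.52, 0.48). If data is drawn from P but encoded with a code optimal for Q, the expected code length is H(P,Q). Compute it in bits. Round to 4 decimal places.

1.0266 bits

H(P,Q) = −Σ p·log₂ q.
  −0.28·log₂(0.52) = 0.26416
  −0.72·log₂(0.48) = 0.76240
H(P,Q) = 1.0266 bits.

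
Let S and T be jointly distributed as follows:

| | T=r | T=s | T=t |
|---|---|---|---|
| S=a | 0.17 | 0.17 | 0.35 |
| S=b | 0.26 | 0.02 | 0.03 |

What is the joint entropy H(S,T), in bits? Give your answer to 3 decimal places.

H(S,T) = −Σ p(x,y)·log₂ p(x,y) over all 6 cells.
  cell (a,r): −0.17·log₂0.17 = 0.4346
  cell (a,s): −0.17·log₂0.17 = 0.4346
  cell (a,t): −0.35·log₂0.35 = 0.5301
  cell (b,r): −0.26·log₂0.26 = 0.5053
  cell (b,s): −0.02·log₂0.02 = 0.1129
  cell (b,t): −0.03·log₂0.03 = 0.1518
Sum = 2.169 bits.

2.169 bits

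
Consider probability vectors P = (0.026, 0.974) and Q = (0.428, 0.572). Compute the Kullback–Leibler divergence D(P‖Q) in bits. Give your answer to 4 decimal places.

D(P‖Q) = Σ p·log₂(p/q).
  0.026·log₂(0.026/0.428) = -0.10507
  0.974·log₂(0.974/0.572) = 0.74794
D(P‖Q) = 0.6429 bits.

0.6429 bits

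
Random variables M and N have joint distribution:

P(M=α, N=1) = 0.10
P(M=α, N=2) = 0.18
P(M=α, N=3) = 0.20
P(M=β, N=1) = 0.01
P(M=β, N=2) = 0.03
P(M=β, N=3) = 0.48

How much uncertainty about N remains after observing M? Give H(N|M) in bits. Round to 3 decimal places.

Chain rule: H(N|M) = H(M,N) − H(M).
Marginals: p(M) = (0.4800, 0.5200), p(N) = (0.1100, 0.2100, 0.6800).
H(M,N) = 1.9684 bits; H(M) = 0.9988 bits.
H(N|M) = 1.9684 − 0.9988 = 0.970 bits.

0.970 bits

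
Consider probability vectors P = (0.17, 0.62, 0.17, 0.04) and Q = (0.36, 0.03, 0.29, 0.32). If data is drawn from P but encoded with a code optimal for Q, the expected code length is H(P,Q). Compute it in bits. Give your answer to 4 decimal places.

3.7564 bits

H(P,Q) = −Σ p·log₂ q.
  −0.17·log₂(0.36) = 0.25057
  −0.62·log₂(0.03) = 3.13651
  −0.17·log₂(0.29) = 0.30360
  −0.04·log₂(0.32) = 0.06575
H(P,Q) = 3.7564 bits.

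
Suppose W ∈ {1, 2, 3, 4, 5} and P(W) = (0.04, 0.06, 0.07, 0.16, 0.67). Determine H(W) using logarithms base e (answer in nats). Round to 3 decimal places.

1.045 nats

H(W) = −Σ p·ln p.
  −(0.04)·ln(0.04) = 0.1288
  −(0.06)·ln(0.06) = 0.1688
  −(0.07)·ln(0.07) = 0.1861
  −(0.16)·ln(0.16) = 0.2932
  −(0.67)·ln(0.67) = 0.2683
Sum: 0.1288 + 0.1688 + 0.1861 + 0.2932 + 0.2683 = 1.045 nats.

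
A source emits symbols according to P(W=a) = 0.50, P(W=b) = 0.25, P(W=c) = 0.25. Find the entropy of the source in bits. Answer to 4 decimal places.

1.5000 bits

H(W) = −Σ p·log₂ p.
  −(0.50)·log₂(0.50) = 0.50000
  −(0.25)·log₂(0.25) = 0.50000
  −(0.25)·log₂(0.25) = 0.50000
Sum: 0.50000 + 0.50000 + 0.50000 = 1.5000 bits.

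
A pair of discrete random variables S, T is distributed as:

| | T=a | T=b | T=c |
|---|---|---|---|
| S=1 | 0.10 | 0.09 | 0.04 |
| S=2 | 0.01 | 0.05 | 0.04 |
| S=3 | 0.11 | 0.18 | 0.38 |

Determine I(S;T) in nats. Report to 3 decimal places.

0.072 nats

Marginals: p(S) = (0.2300, 0.1000, 0.6700), p(T) = (0.2200, 0.3200, 0.4600).
I(S;T) = H(S) + H(T) − H(S,T).
H(S) = 0.8366, H(T) = 1.0549, H(S,T) = 1.8195.
I(S;T) = 0.8366 + 1.0549 − 1.8195 = 0.072 nats.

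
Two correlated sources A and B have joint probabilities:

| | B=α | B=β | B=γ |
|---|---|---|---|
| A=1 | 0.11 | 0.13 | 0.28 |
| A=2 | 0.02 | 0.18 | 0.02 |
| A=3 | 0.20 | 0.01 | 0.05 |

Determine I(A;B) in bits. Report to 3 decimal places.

Marginals: p(A) = (0.5200, 0.2200, 0.2600), p(B) = (0.3300, 0.3200, 0.3500).
I(A;B) = H(A) + H(B) − H(A,B).
H(A) = 1.4764, H(B) = 1.5840, H(A,B) = 2.6651.
I(A;B) = 1.4764 + 1.5840 − 2.6651 = 0.395 bits.

0.395 bits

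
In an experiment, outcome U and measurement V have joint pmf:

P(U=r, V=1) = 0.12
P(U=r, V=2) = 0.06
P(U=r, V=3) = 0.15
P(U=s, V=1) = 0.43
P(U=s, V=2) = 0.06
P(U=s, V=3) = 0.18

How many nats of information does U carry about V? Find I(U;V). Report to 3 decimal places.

Marginals: p(U) = (0.3300, 0.6700), p(V) = (0.5500, 0.1200, 0.3300).
I(U;V) = Σ p(x,y)·ln[p(x,y)/(p(x)p(y))].
  (r,1): 0.12·ln(0.6612) = -0.0497
  (r,2): 0.06·ln(1.5152) = 0.0249
  (r,3): 0.15·ln(1.3774) = 0.0480
  (s,1): 0.43·ln(1.1669) = 0.0664
  (s,2): 0.06·ln(0.7463) = -0.0176
  (s,3): 0.18·ln(0.8141) = -0.0370
Sum = 0.035 nats.

0.035 nats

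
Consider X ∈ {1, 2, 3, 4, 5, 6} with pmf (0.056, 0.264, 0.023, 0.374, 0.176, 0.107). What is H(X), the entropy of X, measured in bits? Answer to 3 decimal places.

H(X) = −Σ p·log₂ p.
  −(0.056)·log₂(0.056) = 0.2329
  −(0.264)·log₂(0.264) = 0.5072
  −(0.023)·log₂(0.023) = 0.1252
  −(0.374)·log₂(0.374) = 0.5307
  −(0.176)·log₂(0.176) = 0.4411
  −(0.107)·log₂(0.107) = 0.3450
Sum: 0.2329 + 0.5072 + 0.1252 + 0.5307 + 0.4411 + 0.3450 = 2.182 bits.

2.182 bits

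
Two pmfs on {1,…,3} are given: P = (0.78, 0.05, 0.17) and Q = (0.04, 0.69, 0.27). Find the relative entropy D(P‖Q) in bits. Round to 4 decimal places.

D(P‖Q) = Σ p·log₂(p/q).
  0.78·log₂(0.78/0.04) = 3.34261
  0.05·log₂(0.05/0.69) = -0.18933
  0.17·log₂(0.17/0.27) = -0.11346
D(P‖Q) = 3.0398 bits.

3.0398 bits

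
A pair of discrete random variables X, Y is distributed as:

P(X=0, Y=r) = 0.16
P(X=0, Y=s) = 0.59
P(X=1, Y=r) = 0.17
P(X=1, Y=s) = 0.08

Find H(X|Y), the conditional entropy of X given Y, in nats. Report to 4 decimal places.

0.4736 nats

Chain rule: H(X|Y) = H(X,Y) − H(Y).
Marginals: p(X) = (0.7500, 0.2500), p(Y) = (0.3300, 0.6700).
H(X,Y) = 1.1078 nats; H(Y) = 0.6342 nats.
H(X|Y) = 1.1078 − 0.6342 = 0.4736 nats.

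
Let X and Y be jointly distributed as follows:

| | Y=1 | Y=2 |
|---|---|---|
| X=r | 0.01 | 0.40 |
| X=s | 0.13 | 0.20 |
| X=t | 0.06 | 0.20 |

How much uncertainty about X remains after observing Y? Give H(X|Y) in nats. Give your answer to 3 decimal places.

Marginals: p(X) = (0.4100, 0.3300, 0.2600), p(Y) = (0.2000, 0.8000).
H(X|Y) = Σ p(Y) · H(X|Y=·).
  Y=1: p=0.2000, H(X|Y=1) = 0.7910
  Y=2: p=0.8000, H(X|Y=2) = 1.0397
Weighted sum = 0.990 nats.

0.990 nats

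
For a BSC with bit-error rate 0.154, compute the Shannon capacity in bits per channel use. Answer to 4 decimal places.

0.3802 bits

Binary symmetric channel: C = 1 − h₂(ε) where h₂ is the binary entropy function.
h₂(0.154) = −0.154·log₂0.154 − 0.846·log₂0.846 = 0.6198.
C = 1 − 0.6198 = 0.3802 bits per channel use.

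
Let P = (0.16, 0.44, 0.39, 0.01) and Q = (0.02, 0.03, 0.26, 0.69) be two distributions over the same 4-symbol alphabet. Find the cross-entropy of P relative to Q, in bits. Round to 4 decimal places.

3.8922 bits

H(P,Q) = −Σ p·log₂ q.
  −0.16·log₂(0.02) = 0.90302
  −0.44·log₂(0.03) = 2.22591
  −0.39·log₂(0.26) = 0.75793
  −0.01·log₂(0.69) = 0.00535
H(P,Q) = 3.8922 bits.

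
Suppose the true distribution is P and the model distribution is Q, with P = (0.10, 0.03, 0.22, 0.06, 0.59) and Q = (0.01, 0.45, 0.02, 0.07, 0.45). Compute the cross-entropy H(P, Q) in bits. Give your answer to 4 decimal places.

H(P,Q) = −Σ p·log₂ q.
  −0.10·log₂(0.01) = 0.66439
  −0.03·log₂(0.45) = 0.03456
  −0.22·log₂(0.02) = 1.24165
  −0.06·log₂(0.07) = 0.23019
  −0.59·log₂(0.45) = 0.67968
H(P,Q) = 2.8505 bits.

2.8505 bits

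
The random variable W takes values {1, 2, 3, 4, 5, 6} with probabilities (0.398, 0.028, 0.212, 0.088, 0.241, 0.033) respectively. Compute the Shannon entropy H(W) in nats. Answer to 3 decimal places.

H(W) = −Σ p·ln p.
  −(0.398)·ln(0.398) = 0.3667
  −(0.028)·ln(0.028) = 0.1001
  −(0.212)·ln(0.212) = 0.3288
  −(0.088)·ln(0.088) = 0.2139
  −(0.241)·ln(0.241) = 0.3429
  −(0.033)·ln(0.033) = 0.1126
Sum: 0.3667 + 0.1001 + 0.3288 + 0.2139 + 0.3429 + 0.1126 = 1.465 nats.

1.465 nats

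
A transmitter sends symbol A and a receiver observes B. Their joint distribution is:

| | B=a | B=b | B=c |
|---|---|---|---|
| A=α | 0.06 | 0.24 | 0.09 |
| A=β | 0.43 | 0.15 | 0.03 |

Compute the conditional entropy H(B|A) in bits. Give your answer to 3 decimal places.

1.171 bits

Marginals: p(A) = (0.3900, 0.6100), p(B) = (0.4900, 0.3900, 0.1200).
H(B|A) = Σ p(A) · H(B|A=·).
  A=α: p=0.3900, H(B|A=α) = 1.3347
  A=β: p=0.6100, H(B|A=β) = 1.0670
Weighted sum = 1.171 bits.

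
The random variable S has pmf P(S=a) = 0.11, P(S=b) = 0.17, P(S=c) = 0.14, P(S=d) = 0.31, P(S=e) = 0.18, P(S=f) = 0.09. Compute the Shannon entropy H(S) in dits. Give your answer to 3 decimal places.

0.742 dits

H(S) = −Σ p·log₁₀ p.
  −(0.11)·log₁₀(0.11) = 0.1054
  −(0.17)·log₁₀(0.17) = 0.1308
  −(0.14)·log₁₀(0.14) = 0.1195
  −(0.31)·log₁₀(0.31) = 0.1577
  −(0.18)·log₁₀(0.18) = 0.1341
  −(0.09)·log₁₀(0.09) = 0.0941
Sum: 0.1054 + 0.1308 + 0.1195 + 0.1577 + 0.1341 + 0.0941 = 0.742 dits.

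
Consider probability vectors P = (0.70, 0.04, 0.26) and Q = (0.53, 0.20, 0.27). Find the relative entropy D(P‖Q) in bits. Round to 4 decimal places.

D(P‖Q) = Σ p·log₂(p/q).
  0.70·log₂(0.70/0.53) = 0.28095
  0.04·log₂(0.04/0.20) = -0.09288
  0.26·log₂(0.26/0.27) = -0.01416
D(P‖Q) = 0.1739 bits.

0.1739 bits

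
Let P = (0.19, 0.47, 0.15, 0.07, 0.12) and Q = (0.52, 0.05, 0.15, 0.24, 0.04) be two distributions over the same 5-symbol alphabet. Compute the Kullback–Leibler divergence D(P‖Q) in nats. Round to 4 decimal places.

0.9074 nats

D(P‖Q) = Σ p·ln(p/q).
  0.19·ln(0.19/0.52) = -0.19129
  0.47·ln(0.47/0.05) = 1.05313
  0.15·ln(0.15/0.15) = 0.00000
  0.07·ln(0.07/0.24) = -0.08625
  0.12·ln(0.12/0.04) = 0.13183
D(P‖Q) = 0.9074 nats.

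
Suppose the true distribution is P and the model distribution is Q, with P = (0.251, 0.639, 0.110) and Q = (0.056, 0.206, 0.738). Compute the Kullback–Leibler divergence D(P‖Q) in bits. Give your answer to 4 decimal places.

D(P‖Q) = Σ p·log₂(p/q).
  0.251·log₂(0.251/0.056) = 0.54321
  0.639·log₂(0.639/0.206) = 1.04360
  0.110·log₂(0.110/0.738) = -0.30207
D(P‖Q) = 1.2847 bits.

1.2847 bits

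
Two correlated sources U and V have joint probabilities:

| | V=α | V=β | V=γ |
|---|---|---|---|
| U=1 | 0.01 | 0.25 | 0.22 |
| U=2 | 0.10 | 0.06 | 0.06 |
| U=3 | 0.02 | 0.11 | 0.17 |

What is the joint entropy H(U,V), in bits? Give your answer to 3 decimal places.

H(U,V) = −Σ p(x,y)·log₂ p(x,y) over all 9 cells.
  cell (1,α): −0.01·log₂0.01 = 0.0664
  cell (1,β): −0.25·log₂0.25 = 0.5000
  cell (1,γ): −0.22·log₂0.22 = 0.4806
  cell (2,α): −0.10·log₂0.10 = 0.3322
  cell (2,β): −0.06·log₂0.06 = 0.2435
  cell (2,γ): −0.06·log₂0.06 = 0.2435
  cell (3,α): −0.02·log₂0.02 = 0.1129
  cell (3,β): −0.11·log₂0.11 = 0.3503
  cell (3,γ): −0.17·log₂0.17 = 0.4346
Sum = 2.764 bits.

2.764 bits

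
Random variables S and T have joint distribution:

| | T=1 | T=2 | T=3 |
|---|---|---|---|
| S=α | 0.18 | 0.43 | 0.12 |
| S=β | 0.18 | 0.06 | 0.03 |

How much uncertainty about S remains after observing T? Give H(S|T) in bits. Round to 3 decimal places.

Marginals: p(S) = (0.7300, 0.2700), p(T) = (0.3600, 0.4900, 0.1500).
H(S|T) = Σ p(T) · H(S|T=·).
  T=1: p=0.3600, H(S|T=1) = 1.0000
  T=2: p=0.4900, H(S|T=2) = 0.5364
  T=3: p=0.1500, H(S|T=3) = 0.7219
Weighted sum = 0.731 bits.

0.731 bits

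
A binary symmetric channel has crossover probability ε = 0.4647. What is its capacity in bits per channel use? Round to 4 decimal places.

0.0036 bits

Binary symmetric channel: C = 1 − h₂(ε) where h₂ is the binary entropy function.
h₂(0.4647) = −0.4647·log₂0.4647 − 0.5353·log₂0.5353 = 0.9964.
C = 1 − 0.9964 = 0.0036 bits per channel use.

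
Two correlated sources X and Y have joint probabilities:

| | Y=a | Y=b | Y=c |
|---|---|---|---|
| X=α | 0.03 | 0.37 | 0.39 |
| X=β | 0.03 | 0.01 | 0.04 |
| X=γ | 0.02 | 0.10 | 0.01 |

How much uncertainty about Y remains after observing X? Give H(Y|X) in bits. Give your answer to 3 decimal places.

1.185 bits

Marginals: p(X) = (0.7900, 0.0800, 0.1300), p(Y) = (0.0800, 0.4800, 0.4400).
H(Y|X) = Σ p(X) · H(Y|X=·).
  X=α: p=0.7900, H(Y|X=α) = 1.1945
  X=β: p=0.0800, H(Y|X=β) = 1.4056
  X=γ: p=0.1300, H(Y|X=γ) = 0.9913
Weighted sum = 1.185 bits.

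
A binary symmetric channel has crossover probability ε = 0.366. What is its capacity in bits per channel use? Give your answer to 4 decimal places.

0.0524 bits

Binary symmetric channel: C = 1 − h₂(ε) where h₂ is the binary entropy function.
h₂(0.366) = −0.366·log₂0.366 − 0.634·log₂0.634 = 0.9476.
C = 1 − 0.9476 = 0.0524 bits per channel use.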